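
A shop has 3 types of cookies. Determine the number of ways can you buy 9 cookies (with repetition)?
55

Working:
Stars and bars: C(9+3-1, 9) = C(11, 9) = 55.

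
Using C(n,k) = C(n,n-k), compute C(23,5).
33,649

C(23,5) = C(23,18) = 33,649.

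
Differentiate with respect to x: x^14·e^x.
Product rule: d/dx[x^14]·e^x + x^14·d/dx[e^x] = 14x^{13}e^x + x^14e^x.
Final answer: (14x^13 + x^14)e^x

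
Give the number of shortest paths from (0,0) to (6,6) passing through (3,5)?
224

Explanation: To (3,5): C(8,3)=56. From there: C(4,3)=4. Total: 224.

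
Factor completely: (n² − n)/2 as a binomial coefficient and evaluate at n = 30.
C(n,2); C(30,2) = 435

Working:
(n² − n)/2 = n(n−1)/2 = C(n,2). At n = 30: C(30,2) = 435.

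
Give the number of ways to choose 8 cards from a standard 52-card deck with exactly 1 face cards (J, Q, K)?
223,722,720

Explanation: 12 face cards and 40 non-face cards: C(12,1) × C(40,7) = 12 × 18,643,560 = 223,722,720.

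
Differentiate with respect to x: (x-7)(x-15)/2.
(2x - 22)/2
d/dx[(x-7)(x-15)] = (x-15) + (x-7) = 2x - 22. Dividing by 2 gives (2x - 22)/2.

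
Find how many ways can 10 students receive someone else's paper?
1,334,961

Reasoning: Using D(n) = (n-1)[D(n-1) + D(n-2)]:
D(10) = (10-1) × [D(9) + D(8)]
      = 9 × [133496 + 14833]
      = 9 × 148329
      = 1,334,961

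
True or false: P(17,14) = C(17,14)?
P(17,14) = 59,281,238,016,000 and C(17,14) = 680; P(n,r) = r! × C(n,r) so P > C whenever r ≥ 2.

Answer: False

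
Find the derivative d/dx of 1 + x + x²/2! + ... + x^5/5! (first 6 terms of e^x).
1 + x + x²/2! + ... + x^4/4!

Working:
Differentiating term by term gives the first 5 terms of e^x.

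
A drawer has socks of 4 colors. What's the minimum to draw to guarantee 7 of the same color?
25

Reasoning: Worst case: 6 of each = 24. One more: 25.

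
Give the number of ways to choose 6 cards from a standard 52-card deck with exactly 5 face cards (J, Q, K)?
31,680

Working:
12 face cards and 40 non-face cards: C(12,5) × C(40,1) = 792 × 40 = 31,680.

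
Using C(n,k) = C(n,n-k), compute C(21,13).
203,490

Working:
C(21,13) = C(21,8) = 203,490.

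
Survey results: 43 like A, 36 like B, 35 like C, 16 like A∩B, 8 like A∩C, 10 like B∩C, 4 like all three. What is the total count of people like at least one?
84

Solution: |A∪B∪C| = 43+36+35-16-8-10+4 = 84.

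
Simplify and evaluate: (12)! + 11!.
(12)! + 11! = (12)·11! + 11! = (12+1)·11! = 13·11! = 518,918,400.
Final answer: 518,918,400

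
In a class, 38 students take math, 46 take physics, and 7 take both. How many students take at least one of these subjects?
77
|A∪B| = |A|+|B|-|A∩B| = 38+46-7 = 77.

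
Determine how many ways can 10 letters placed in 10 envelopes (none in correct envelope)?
Using D(n) = (n-1)[D(n-1) + D(n-2)]:
D(10) = (10-1) × [D(9) + D(8)]
      = 9 × [133496 + 14833]
      = 9 × 148329
      = 1,334,961

Answer: 1,334,961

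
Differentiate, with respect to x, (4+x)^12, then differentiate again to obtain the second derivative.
132(4+x)^10
First derivative: 12(4+x)^{11}. Second derivative: 12·11·(4+x)^{10} = 132(4+x)^{10}.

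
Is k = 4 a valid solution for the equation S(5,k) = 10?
S(5,4) = 4·S(4,4) + S(4,3) = 4·1 + 6 = 10, which equals 10.

Answer: Yes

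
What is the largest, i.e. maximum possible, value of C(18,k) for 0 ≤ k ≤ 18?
48,620

Working:
Maximum at k = 9: C(18,9) = 48,620.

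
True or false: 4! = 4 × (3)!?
True
By definition n! = n × (n-1)!, so 4! = 4 × 3!.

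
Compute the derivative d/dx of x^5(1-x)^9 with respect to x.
5x^4(1-x)^9 - 9x^5(1-x)^8
Product rule: 5x^{4}(1-x)^{9} + x^5·(-9)(1-x)^{8}.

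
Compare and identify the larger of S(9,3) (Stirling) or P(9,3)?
S(9,3)

Explanation: S(9,3) = 3·S(8,3) + S(8,2) = 3·966 + 127 = 3,025; P(9,3) = 504.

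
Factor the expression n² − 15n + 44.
(n − 4)(n − 11)

Working:
Seek roots whose sum is 15 and product is 44: (4, 11). So n² − 15n + 44 = (n − 4)(n − 11).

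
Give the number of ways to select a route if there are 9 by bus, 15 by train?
24

Reasoning: By the addition principle: 9 + 15 = 24.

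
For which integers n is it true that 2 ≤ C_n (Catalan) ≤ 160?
2, 3, 4, 5, 6

C_1=1; C_2=2; C_3=5; C_4=14; C_5=42; C_6=132; C_7=429. So valid n = 2, 3, 4, 5, 6.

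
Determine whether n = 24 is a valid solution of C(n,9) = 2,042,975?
C(24,9) = 24·23·22·21·20·19·18·17·16/9! = 474,467,051,520/362,880 = 1,307,504, which does not equal 2,042,975.

Answer: No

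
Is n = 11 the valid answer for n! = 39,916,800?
Yes

Solution: 11! = 11·10! = 11·3,628,800 = 39,916,800, which equals 39,916,800.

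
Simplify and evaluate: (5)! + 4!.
144

Reasoning: (5)! + 4! = (5)·4! + 4! = (5+1)·4! = 6·4! = 144.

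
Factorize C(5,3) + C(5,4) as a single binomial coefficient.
By Pascal's identity: C(5,3) + C(5,4) = C(6,4) = 15.

Answer: C(6,4)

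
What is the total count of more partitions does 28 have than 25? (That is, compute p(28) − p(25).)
1,760

Reasoning: Pentagonal recurrence p(n) = p(n−1) + p(n−2) − p(n−5) − p(n−7) + …: p(28) = p(27) + p(26) − p(23) − p(21) + p(16) + p(13) − p(6) − p(2) = 3,010 + 2,436 − 1,255 − 792 + 231 + 101 − 11 − 2 = 3,718.
p(25) = p(24) + p(23) − p(20) − p(18) + p(13) + p(10) − p(3) = 1,575 + 1,255 − 627 − 385 + 101 + 42 − 3 = 1,958.
Difference = 3,718 − 1,958 = 1,760.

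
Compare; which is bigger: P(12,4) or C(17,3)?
P(12,4)=11,880, C(17,3)=680.
Final answer: P(12,4)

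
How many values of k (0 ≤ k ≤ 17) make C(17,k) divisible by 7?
6

Checking C(17,k) mod 7 for k = 0..17: divisible at k = 4, 5, 6, 11, 12, 13. That's 6 values.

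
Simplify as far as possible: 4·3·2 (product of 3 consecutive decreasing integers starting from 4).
This is P(4,3) = 4!/(1)! = 24.

Answer: 24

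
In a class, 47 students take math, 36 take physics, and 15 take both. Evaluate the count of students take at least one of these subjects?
68
|A∪B| = |A|+|B|-|A∩B| = 47+36-15 = 68.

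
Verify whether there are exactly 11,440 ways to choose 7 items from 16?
True

Working:
C(16,7) = 11,440.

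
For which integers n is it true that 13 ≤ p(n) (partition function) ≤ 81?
7, 8, 9, 10, 11, 12

Tabulating p(n) via p(n) = p(n−1) + p(n−2) − p(n−5) − p(n−7) + …: p(6)=11; p(7)=15; p(8)=22; p(9)=30; p(10)=42; p(11)=56; p(12)=77; p(13)=101. So valid n = 7, 8, 9, 10, 11, 12.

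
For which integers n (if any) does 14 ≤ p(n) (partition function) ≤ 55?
7, 8, 9, 10

Solution: Tabulating p(n) via p(n) = p(n−1) + p(n−2) − p(n−5) − p(n−7) + …: p(6)=11; p(7)=15; p(8)=22; p(9)=30; p(10)=42; p(11)=56. So valid n = 7, 8, 9, 10.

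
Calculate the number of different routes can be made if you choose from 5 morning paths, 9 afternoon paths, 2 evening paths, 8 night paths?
By the multiplication principle: 5 × 9 × 2 × 8 = 720.
Final answer: 720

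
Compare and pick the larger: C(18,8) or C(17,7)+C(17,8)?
Equal

By Pascal's identity: C(18,8) = C(17,7)+C(17,8) = 43,758. Equal.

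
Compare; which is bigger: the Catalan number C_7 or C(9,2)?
C_7 = C(14,7)/(7+1) = 3,432/8 = 429; C(9,2) = 36.
Final answer: C_7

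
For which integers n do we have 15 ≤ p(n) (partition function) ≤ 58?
Tabulating p(n) via p(n) = p(n−1) + p(n−2) − p(n−5) − p(n−7) + …: p(6)=11; p(7)=15; p(8)=22; p(9)=30; p(10)=42; p(11)=56; p(12)=77. So valid n = 7, 8, 9, 10, 11.

Answer: 7, 8, 9, 10, 11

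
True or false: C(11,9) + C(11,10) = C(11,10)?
False

Working:
Pascal's identity gives C(12,10) = 66, whereas C(11,10) = 11.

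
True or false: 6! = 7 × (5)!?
6! = 6 × 5! = 720, but 7 × 5! = 840.
Final answer: False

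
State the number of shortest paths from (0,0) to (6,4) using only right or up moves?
210

Choose 6 rights from 10 moves: C(10,6) = 210.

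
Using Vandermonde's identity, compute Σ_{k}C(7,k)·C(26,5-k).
237,336

Explanation: = C(7+26,5) = C(33,5) = 237,336.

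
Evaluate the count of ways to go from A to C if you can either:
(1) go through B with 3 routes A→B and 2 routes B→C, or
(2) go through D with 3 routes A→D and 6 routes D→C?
Route via B: 3×2=6. Route via D: 3×6=18. Total: 24.
Final answer: 24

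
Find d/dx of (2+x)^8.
Using the power rule: d/dx (2+x)^8 = 8(2+x)^{7}.

Answer: 8(2+x)^7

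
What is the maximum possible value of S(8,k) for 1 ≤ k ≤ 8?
1,701

Reasoning: Row S(8,k) for k = 1..8 (via S(n,k) = k·S(n−1,k) + S(n−1,k−1)): 1, 127, 966, 1,701, 1,050, 266, 28, 1. The row is unimodal; maximum at k = 4: 1,701.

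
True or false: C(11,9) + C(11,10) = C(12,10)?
True

Working:
Pascal's identity C(n,k) + C(n,k+1) = C(n+1,k+1): 55 + 11 = 66 = C(12,10).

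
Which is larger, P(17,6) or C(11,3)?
P(17,6)

Explanation: P(17,6)=8,910,720, C(11,3)=165.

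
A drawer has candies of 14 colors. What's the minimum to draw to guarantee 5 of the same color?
Worst case: 4 of each = 56. One more: 57.
Final answer: 57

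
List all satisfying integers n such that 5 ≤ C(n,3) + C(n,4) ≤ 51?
4, 5, 6

Solution: C(3,3)+C(3,4)=1; C(4,3)+C(4,4)=5; C(5,3)+C(5,4)=15; C(6,3)+C(6,4)=35; C(7,3)+C(7,4)=70. So valid n = 4, 5, 6.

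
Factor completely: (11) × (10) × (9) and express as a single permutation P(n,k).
P(11,3) = 11!/(8)!

Reasoning: Product of 3 consecutive descending integers starting at 11: P(11,3) = 11!/8! = 990.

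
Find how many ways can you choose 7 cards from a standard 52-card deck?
133,784,560

Working:
C(52,7) = 133,784,560.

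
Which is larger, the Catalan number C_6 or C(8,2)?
C_6
C_6 = C(12,6)/(6+1) = 924/7 = 132; C(8,2) = 28.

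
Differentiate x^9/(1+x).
Quotient rule: [9x^{8}(1+x) - x^9]/(1+x)².

Answer: (9x^8(1+x) - x^9)/(1+x)²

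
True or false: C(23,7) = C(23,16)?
True

Solution: C(23,7) = C(23,23-7) by the symmetry property; both equal 245,157.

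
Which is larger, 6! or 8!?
8!

Working:
6!=720, 8!=40,320. 8! > 6!.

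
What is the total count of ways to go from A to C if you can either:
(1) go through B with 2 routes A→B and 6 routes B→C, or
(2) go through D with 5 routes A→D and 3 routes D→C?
27
Route via B: 2×6=12. Route via D: 5×3=15. Total: 27.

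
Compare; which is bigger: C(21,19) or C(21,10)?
C(21,10)

Working:
C(21,19)=210, C(21,10)=352,716.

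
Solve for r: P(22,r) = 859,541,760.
7

Working:
P(22,r) = 22·21·…·(22−r+1), a product of r factors. Multiplying down from 22: 22 = 22; 22·21 = 462; 22·21·20 = 9,240; 22·21·20·19 = 175,560; 22·21·20·19·18 = 3,160,080; 22·21·20·19·18·17 = 53,721,360; 22·21·20·19·18·17·16 = 859,541,760 ✓ (7 factors). So r = 7.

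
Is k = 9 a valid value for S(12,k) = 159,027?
No

Solution: S(12,9) = 9·S(11,9) + S(11,8) = 9·1,155 + 11,880 = 22,275, which does not equal 159,027.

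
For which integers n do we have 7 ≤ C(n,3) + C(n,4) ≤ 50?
C(4,3)+C(4,4)=5; C(5,3)+C(5,4)=15; C(6,3)+C(6,4)=35; C(7,3)+C(7,4)=70. So valid n = 5, 6.

Answer: 5, 6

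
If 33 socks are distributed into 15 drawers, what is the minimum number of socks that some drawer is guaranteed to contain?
3

Explanation: Pigeonhole: ⌈33/15⌉ = 3.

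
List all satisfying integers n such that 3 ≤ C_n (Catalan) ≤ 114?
C_2=2; C_3=5; C_4=14; C_5=42; C_6=132. So valid n = 3, 4, 5.
Final answer: 3, 4, 5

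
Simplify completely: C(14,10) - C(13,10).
715

Reasoning: C(14,10) - C(13,10) = C(13,9) = 715.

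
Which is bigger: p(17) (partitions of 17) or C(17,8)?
C(17,8)

Pentagonal recurrence p(n) = p(n−1) + p(n−2) − p(n−5) − p(n−7) + …: p(17) = p(16) + p(15) − p(12) − p(10) + p(5) + p(2) = 231 + 176 − 77 − 42 + 7 + 2 = 297; C(17,8) = 24,310.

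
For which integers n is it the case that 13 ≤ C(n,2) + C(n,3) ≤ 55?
5, 6

Solution: C(4,2)+C(4,3)=10; C(5,2)+C(5,3)=20; C(6,2)+C(6,3)=35; C(7,2)+C(7,3)=56. So valid n = 5, 6.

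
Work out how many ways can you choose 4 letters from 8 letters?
C(8,4) = 8! / (4! × (8-4)!)
         = 8! / (4! × 4!)
         = 70

Answer: 70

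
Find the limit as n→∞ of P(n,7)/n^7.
P(n,7) = n(n-1)···(n-6) ≈ n^7 for large n. Limit = 1.

Answer: 1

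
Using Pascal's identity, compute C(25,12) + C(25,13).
10,400,600
C(25,12) + C(25,13) = C(26,13) = 10,400,600.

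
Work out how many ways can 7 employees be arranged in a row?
5,040

Explanation: Arrangements of 7 distinct objects: 7! = 5,040.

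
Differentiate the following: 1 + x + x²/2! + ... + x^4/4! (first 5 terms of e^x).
1 + x + x²/2! + ... + x^3/3!

Solution: Differentiating term by term gives the first 4 terms of e^x.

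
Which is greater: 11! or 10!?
11!

Explanation: 11!=39,916,800, 10!=3,628,800. 11! > 10!.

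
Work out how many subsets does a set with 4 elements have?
Each element can be included or excluded: 2^4 = 16.
Final answer: 16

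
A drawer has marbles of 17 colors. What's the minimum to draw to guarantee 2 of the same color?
18

Solution: Worst case: 1 of each = 17. One more: 18.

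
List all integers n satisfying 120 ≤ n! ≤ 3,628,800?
5, 6, 7, 8, 9, 10

Explanation: n! is strictly increasing; 5! = 120 and 10! = 3,628,800, so valid n = 5, 6, 7, 8, 9, 10.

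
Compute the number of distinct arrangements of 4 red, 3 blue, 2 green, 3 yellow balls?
277,200

Working:
Multinomial: 12!/(4! × 3! × 2! × 3!) = 277,200.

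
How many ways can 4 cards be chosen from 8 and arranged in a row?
P(8,4) = 8!/(8-4)! = 1,680.
Final answer: 1,680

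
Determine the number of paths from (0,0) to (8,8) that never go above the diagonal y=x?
1,430

Reasoning: Counted by the Catalan number C_8: C_8 = C(16,8)/(8+1) = 12,870/9 = 1,430.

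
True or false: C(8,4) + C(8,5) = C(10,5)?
False

Pascal's identity gives C(9,5) = 126, whereas C(10,5) = 252.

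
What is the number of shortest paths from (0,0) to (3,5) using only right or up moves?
56

Working:
Choose 3 rights from 8 moves: C(8,3) = 56.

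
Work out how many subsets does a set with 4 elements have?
Each element can be included or excluded: 2^4 = 16.

Answer: 16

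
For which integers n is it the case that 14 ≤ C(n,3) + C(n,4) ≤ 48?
5, 6

Reasoning: C(4,3)+C(4,4)=5; C(5,3)+C(5,4)=15; C(6,3)+C(6,4)=35; C(7,3)+C(7,4)=70. So valid n = 5, 6.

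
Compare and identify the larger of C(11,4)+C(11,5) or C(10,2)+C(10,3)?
C(11,4)+C(11,5)

Reasoning: First=792, Second=165.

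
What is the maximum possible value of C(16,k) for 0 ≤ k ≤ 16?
12,870

Maximum at k = 8: C(16,8) = 12,870.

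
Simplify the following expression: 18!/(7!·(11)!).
This is C(18,7) = 31,824.

Answer: 31,824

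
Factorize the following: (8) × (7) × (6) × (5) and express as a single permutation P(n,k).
Product of 4 consecutive descending integers starting at 8: P(8,4) = 8!/4! = 1,680.
Final answer: P(8,4) = 8!/(4)!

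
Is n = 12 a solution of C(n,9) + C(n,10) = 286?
C(12,9) + C(12,10) = 220 + 66 = 286, which equals 286.

Answer: Yes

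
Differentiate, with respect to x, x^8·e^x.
(8x^7 + x^8)e^x

Product rule: d/dx[x^8]·e^x + x^8·d/dx[e^x] = 8x^{7}e^x + x^8e^x.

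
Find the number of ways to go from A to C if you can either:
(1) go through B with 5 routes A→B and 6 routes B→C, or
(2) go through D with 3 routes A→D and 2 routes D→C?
36

Explanation: Route via B: 5×6=30. Route via D: 3×2=6. Total: 36.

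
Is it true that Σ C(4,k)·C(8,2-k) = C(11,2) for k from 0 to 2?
False

Working:
Vandermonde's identity gives C(12,2) = 66; RHS C(11,2) = 55.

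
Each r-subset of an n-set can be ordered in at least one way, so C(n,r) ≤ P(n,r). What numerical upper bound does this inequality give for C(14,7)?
17,297,280

Reasoning: P(14,7) = 14·13·12·11·10·9·8 = 17,297,280, so C(14,7) ≤ 17,297,280. (The bound is loose by a factor of 7! = 5,040: C(14,7) = 17,297,280/5,040 = 3,432.)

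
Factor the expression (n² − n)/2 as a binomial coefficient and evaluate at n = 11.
C(n,2); C(11,2) = 55

Solution: (n² − n)/2 = n(n−1)/2 = C(n,2). At n = 11: C(11,2) = 55.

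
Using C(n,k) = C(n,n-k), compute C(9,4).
126
C(9,4) = C(9,5) = 126.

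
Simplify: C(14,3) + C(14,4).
1,365

Explanation: By Pascal's identity: C(15,4) = 1,365.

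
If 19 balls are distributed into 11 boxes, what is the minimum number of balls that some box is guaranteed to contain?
2
Pigeonhole: ⌈19/11⌉ = 2.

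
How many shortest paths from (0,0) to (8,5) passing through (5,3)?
560

To (5,3): C(8,5)=56. From there: C(5,3)=10. Total: 560.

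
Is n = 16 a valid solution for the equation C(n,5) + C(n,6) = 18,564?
No

Reasoning: C(16,5) + C(16,6) = 4,368 + 8,008 = 12,376, which does not equal 18,564.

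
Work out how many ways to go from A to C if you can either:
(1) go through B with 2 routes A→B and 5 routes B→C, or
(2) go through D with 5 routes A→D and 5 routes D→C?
35

Route via B: 2×5=10. Route via D: 5×5=25. Total: 35.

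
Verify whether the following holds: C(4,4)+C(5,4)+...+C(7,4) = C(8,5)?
True

Explanation: Hockey stick identity gives Σ = C(8,5) = 56; RHS C(8,5) = 56.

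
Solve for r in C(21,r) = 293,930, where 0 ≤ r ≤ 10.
C(21,r) is increasing for 0 ≤ r ≤ 10. Stepping up (C(21,r+1) = C(21,r)·(21−r)/(r+1)): C(21,1) = 21, C(21,2) = 210, C(21,3) = 1,330, C(21,4) = 5,985, C(21,5) = 20,349, C(21,6) = 54,264, C(21,7) = 116,280, C(21,8) = 203,490, C(21,9) = 293,930 ✓. So r = 9.
Final answer: 9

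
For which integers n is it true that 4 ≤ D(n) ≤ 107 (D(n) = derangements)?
4, 5

Using D(n) = (n−1)[D(n−1) + D(n−2)] with D(1)=0, D(2)=1: D(3)=2; D(4)=9; D(5)=44; D(6)=265. So valid n = 4, 5.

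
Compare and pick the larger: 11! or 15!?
11!=39,916,800, 15!=1,307,674,368,000. 15! > 11!.
Final answer: 15!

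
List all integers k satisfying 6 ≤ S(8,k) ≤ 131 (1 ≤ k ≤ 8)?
2, 7

Explanation: S(8,1)=1; S(8,2)=127; S(8,3)=966; S(8,4)=1,701; S(8,5)=1,050; S(8,6)=266; S(8,7)=28; S(8,8)=1. So valid k = 2, 7.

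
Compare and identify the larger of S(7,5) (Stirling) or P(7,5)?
P(7,5)
S(7,5) = 5·S(6,5) + S(6,4) = 5·15 + 65 = 140; P(7,5) = 2,520.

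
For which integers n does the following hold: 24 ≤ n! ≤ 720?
n! is strictly increasing; 4! = 24 and 6! = 720, so valid n = 4, 5, 6.
Final answer: 4, 5, 6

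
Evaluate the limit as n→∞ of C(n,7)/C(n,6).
C(n,7)/C(n,6) = (n-6)/7 → ∞ as n → ∞.
Final answer: ∞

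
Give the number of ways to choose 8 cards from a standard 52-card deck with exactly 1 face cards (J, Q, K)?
223,722,720

Solution: 12 face cards and 40 non-face cards: C(12,1) × C(40,7) = 12 × 18,643,560 = 223,722,720.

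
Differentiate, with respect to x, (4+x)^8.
8(4+x)^7

Working:
Using the power rule: d/dx (4+x)^8 = 8(4+x)^{7}.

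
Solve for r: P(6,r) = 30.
2

P(6,r) = 6·5·…·(6−r+1), a product of r factors. Multiplying down from 6: 6 = 6; 6·5 = 30 ✓ (2 factors). So r = 2.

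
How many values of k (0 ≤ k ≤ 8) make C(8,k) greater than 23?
5

Reasoning: Row 8 is unimodal and symmetric about k=8/2. C(8,1)=8 ≤ 23; C(8,2)=28 > 23; by symmetry C(8,k) > 23 for k = 2..6. That's 6 - 2 + 1 = 5 values.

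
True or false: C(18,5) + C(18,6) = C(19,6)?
Pascal's identity C(n,k) + C(n,k+1) = C(n+1,k+1): 8,568 + 18,564 = 27,132 = C(19,6).
Final answer: True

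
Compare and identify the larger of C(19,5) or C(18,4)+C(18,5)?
Equal
By Pascal's identity: C(19,5) = C(18,4)+C(18,5) = 11,628. Equal.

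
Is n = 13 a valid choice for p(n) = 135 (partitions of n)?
No

Solution: Pentagonal recurrence p(n) = p(n−1) + p(n−2) − p(n−5) − p(n−7) + …: p(13) = p(12) + p(11) − p(8) − p(6) + p(1) = 77 + 56 − 22 − 11 + 1 = 101, which does not equal 135.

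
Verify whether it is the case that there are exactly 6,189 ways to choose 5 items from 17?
C(17,5) = 6,188 ≠ 6189.

Answer: False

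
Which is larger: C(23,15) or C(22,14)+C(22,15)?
Equal

Solution: By Pascal's identity: C(23,15) = C(22,14)+C(22,15) = 490,314. Equal.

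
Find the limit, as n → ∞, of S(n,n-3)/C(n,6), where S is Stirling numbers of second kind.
The leading term of S(n,n-3) as a polynomial in n is (5)!!·C(n,6), so the ratio → (5)!! = 15.

Answer: 15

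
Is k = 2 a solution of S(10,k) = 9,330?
S(10,2) = 2·S(9,2) + S(9,1) = 2·255 + 1 = 511, which does not equal 9,330.
Final answer: No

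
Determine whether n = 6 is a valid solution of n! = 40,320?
No

6! = 6·5! = 6·120 = 720, which does not equal 40,320.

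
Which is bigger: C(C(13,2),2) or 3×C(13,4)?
C(C(13,2),2)
C(C(13,2),2)=3,003, 3×C(13,4)=2,145.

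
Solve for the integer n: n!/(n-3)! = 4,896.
18

Working:
n!/(n-3)! = n×(n-1)×(n-2), a product of 3 consecutive integers ≈ (n−1)^3. 4,896^(1/3) + 1 ≈ 18.0; check n = 18: 18×17×16 = 4,896 ✓. So n = 18.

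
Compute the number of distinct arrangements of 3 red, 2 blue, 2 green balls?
Multinomial: 7!/(3! × 2! × 2!) = 210.
Final answer: 210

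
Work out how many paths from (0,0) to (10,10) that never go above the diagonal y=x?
16,796

Explanation: Counted by the Catalan number C_10: C_10 = C(20,10)/(10+1) = 184,756/11 = 16,796.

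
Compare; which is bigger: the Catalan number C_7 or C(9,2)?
C_7
C_7 = C(14,7)/(7+1) = 3,432/8 = 429; C(9,2) = 36.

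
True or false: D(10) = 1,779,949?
Derangements of 10 elements: D(10) = (10-1)·[D(9) + D(8)] = 9·[133,496 + 14,833] = 1,334,961.

Answer: False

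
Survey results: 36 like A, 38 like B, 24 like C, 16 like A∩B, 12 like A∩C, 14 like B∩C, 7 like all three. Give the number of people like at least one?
63

Reasoning: |A∪B∪C| = 36+38+24-16-12-14+7 = 63.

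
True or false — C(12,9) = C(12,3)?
Symmetry C(n,k) = C(n,n-k): C(12,9) = 220 and C(12,3) = 220. Both sides agree, so the statement holds.

Answer: True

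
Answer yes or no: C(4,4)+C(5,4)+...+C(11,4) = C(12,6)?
Hockey stick identity gives Σ = C(12,5) = 792; RHS C(12,6) = 924.
Final answer: No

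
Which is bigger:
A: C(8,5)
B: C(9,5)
B
A=C(8,5)=56, B=C(9,5)=126.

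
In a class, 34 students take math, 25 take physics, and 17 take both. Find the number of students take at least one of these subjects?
|A∪B| = |A|+|B|-|A∩B| = 34+25-17 = 42.

Answer: 42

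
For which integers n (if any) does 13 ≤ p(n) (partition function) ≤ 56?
7, 8, 9, 10, 11
Tabulating p(n) via p(n) = p(n−1) + p(n−2) − p(n−5) − p(n−7) + …: p(6)=11; p(7)=15; p(8)=22; p(9)=30; p(10)=42; p(11)=56; p(12)=77. So valid n = 7, 8, 9, 10, 11.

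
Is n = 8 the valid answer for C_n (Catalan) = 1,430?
Yes

Solution: C_8 = C(16,8)/(8+1) = 12,870/9 = 1,430, which equals 1,430.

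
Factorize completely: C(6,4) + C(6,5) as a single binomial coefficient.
C(7,5)

Reasoning: By Pascal's identity: C(6,4) + C(6,5) = C(7,5) = 21.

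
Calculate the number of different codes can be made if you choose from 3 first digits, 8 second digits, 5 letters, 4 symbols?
By the multiplication principle: 3 × 8 × 5 × 4 = 480.

Answer: 480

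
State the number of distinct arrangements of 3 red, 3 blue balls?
20

Working:
Multinomial: 6!/(3! × 3!) = 20.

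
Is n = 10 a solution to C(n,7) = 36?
No

Solution: C(10,7) = 10·9·8·7·6·5·4/7! = 604,800/5,040 = 120, which does not equal 36.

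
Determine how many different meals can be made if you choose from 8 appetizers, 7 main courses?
By the multiplication principle: 8 × 7 = 56.
Final answer: 56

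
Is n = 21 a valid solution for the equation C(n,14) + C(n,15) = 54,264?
No

Working:
C(21,14) + C(21,15) = 116,280 + 54,264 = 170,544, which does not equal 54,264.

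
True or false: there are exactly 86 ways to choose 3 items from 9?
False
C(9,3) = 84 ≠ 86.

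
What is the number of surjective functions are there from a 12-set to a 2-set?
4,094

Reasoning: Onto functions = 2! × S(12,2)
First compute S(12,2) via recurrence:
Using the Stirling recurrence: S(n,k) = k·S(n-1,k) + S(n-1,k-1)
S(12,2) = 2·S(11,2) + S(11,1)
         = 2·1023 + 1
         = 2046 + 1
         = 2,047
Then: 2 × 2047 = 4,094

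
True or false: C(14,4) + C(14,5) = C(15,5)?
True

Pascal's identity C(n,k) + C(n,k+1) = C(n+1,k+1): 1,001 + 2,002 = 3,003 = C(15,5).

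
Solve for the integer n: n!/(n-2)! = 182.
14

Working:
n!/(n-2)! = n×(n-1), a product of 2 consecutive integers ≈ (n−0.5)^2. 182^(1/2) + 0.5 ≈ 14.0; check n = 14: 14×13 = 182 ✓. So n = 14.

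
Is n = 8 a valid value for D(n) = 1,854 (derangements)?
No

Explanation: D(8) = (8-1)·[D(7) + D(6)] = 7·[1,854 + 265] = 14,833, which does not equal 1,854.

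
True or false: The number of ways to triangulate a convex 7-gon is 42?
Triangulations of a convex 7-gon are counted by the Catalan number C_5: C_5 = C(10,5)/(5+1) = 252/6 = 42.

Answer: True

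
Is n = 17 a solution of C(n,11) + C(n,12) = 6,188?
No

Reasoning: C(17,11) + C(17,12) = 12,376 + 6,188 = 18,564, which does not equal 6,188.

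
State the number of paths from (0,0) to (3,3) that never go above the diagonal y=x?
Counted by the Catalan number C_3: C_3 = C(6,3)/(3+1) = 20/4 = 5.

Answer: 5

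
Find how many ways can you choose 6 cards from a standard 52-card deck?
20,358,520

Reasoning: C(52,6) = 20,358,520.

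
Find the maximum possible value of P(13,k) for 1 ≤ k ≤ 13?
6,227,020,800

Explanation: P(13,k) increases in k, so maximum at k = 13: 13! = 6,227,020,800.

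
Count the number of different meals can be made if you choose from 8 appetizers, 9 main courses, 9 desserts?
648

Solution: By the multiplication principle: 8 × 9 × 9 = 648.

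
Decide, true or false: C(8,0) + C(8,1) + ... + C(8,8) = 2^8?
True

Binomial theorem with x = y = 1: Σ C(8,i) = (1+1)^8 = 2^8 = 256. The statement holds.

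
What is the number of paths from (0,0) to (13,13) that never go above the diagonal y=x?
Counted by the Catalan number C_13: C_13 = C(26,13)/(13+1) = 10,400,600/14 = 742,900.

Answer: 742,900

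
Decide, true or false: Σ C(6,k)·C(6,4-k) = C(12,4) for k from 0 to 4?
Vandermonde's identity gives C(12,4) = 495; RHS C(12,4) = 495.
Final answer: True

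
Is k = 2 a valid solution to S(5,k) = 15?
Yes

Working:
S(5,2) = 2·S(4,2) + S(4,1) = 2·7 + 1 = 15, which equals 15.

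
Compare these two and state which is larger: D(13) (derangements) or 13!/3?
D(13) = (13-1)·[D(12) + D(11)] = 12·[176,214,841 + 14,684,570] = 2,290,792,932; 13!/3 = 6,227,020,800/3 = 2,075,673,600.
Final answer: D(13)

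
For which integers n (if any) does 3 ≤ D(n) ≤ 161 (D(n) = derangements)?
4, 5

Reasoning: Using D(n) = (n−1)[D(n−1) + D(n−2)] with D(1)=0, D(2)=1: D(3)=2; D(4)=9; D(5)=44; D(6)=265. So valid n = 4, 5.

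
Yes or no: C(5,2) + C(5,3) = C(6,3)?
Yes
Pascal's identity: LHS = 10 + 10 = 20; RHS = C(6,3) = 20. Both sides agree, so the statement holds.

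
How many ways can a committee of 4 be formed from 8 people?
C(8,4) = 8! / (4! × (8-4)!)
         = 8! / (4! × 4!)
         = 70

Answer: 70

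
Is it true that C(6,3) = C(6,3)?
True

Reasoning: Symmetry C(n,k) = C(n,n-k): C(6,3) = 20 and C(6,3) = 20. Both sides agree, so the statement holds.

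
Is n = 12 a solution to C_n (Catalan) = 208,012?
Yes

Reasoning: C_12 = C(24,12)/(12+1) = 2,704,156/13 = 208,012, which equals 208,012.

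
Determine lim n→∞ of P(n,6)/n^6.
P(n,6) = n(n-1)···(n-5) ≈ n^6 for large n. Limit = 1.

Answer: 1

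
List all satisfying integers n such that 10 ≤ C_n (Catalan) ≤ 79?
4, 5

Reasoning: C_3=5; C_4=14; C_5=42; C_6=132. So valid n = 4, 5.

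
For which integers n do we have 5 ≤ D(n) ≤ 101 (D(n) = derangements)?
4, 5

Solution: Using D(n) = (n−1)[D(n−1) + D(n−2)] with D(1)=0, D(2)=1: D(3)=2; D(4)=9; D(5)=44; D(6)=265. So valid n = 4, 5.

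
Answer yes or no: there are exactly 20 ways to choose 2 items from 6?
C(6,2) = 15 ≠ 20.

Answer: No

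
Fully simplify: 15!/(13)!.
210
This equals 15×14 = 210.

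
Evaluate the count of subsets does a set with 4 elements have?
16

Each element can be included or excluded: 2^4 = 16.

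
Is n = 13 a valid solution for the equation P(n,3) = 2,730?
No

Reasoning: P(13,3) = 13·12·11 = 1,716, which does not equal 2,730.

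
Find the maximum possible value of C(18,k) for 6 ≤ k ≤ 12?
48,620

Reasoning: C(18,k) is maximised at the centre of the row: C(18,9) = 48,620.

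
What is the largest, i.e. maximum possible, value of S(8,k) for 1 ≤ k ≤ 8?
1,701

Row S(8,k) for k = 1..8 (via S(n,k) = k·S(n−1,k) + S(n−1,k−1)): 1, 127, 966, 1,701, 1,050, 266, 28, 1. The row is unimodal; maximum at k = 4: 1,701.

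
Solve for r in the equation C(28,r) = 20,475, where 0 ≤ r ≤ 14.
4

Working:
C(28,r) is increasing for 0 ≤ r ≤ 14. Stepping up (C(28,r+1) = C(28,r)·(28−r)/(r+1)): C(28,1) = 28, C(28,2) = 378, C(28,3) = 3,276, C(28,4) = 20,475 ✓. So r = 4.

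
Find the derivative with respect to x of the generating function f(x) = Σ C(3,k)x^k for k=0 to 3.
Σ k·C(3,k)x^(k-1) for k=1 to 3

Reasoning: Term-by-term differentiation gives Σ k·C(3,k)x^{k-1} for k=1 to 3.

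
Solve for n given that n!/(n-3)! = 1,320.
12

n!/(n-3)! = n×(n-1)×(n-2), a product of 3 consecutive integers ≈ (n−1)^3. 1,320^(1/3) + 1 ≈ 12.0; check n = 12: 12×11×10 = 1,320 ✓. So n = 12.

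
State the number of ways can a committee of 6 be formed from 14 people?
3,003

Reasoning: C(14,6) = 14! / (6! × (14-6)!)
         = 14! / (6! × 8!)
         = 3,003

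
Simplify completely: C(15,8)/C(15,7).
C(n,k+1)/C(n,k) = (n−k)/(k+1). Here (15−7)/(7+1) = 8/8 = 1.
Final answer: 1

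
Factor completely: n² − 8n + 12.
(n − 2)(n − 6)

Working:
Seek roots whose sum is 8 and product is 12: (2, 6). So n² − 8n + 12 = (n − 2)(n − 6).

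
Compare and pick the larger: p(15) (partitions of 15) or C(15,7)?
C(15,7)
Pentagonal recurrence p(n) = p(n−1) + p(n−2) − p(n−5) − p(n−7) + …: p(15) = p(14) + p(13) − p(10) − p(8) + p(3) + p(0) = 135 + 101 − 42 − 22 + 3 + 1 = 176; C(15,7) = 6,435.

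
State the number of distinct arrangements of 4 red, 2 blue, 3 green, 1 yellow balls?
12,600

Multinomial: 10!/(4! × 2! × 3! × 1!) = 12,600.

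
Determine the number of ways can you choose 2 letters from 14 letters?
91

Working:
C(14,2) = 14! / (2! × (14-2)!)
         = 14! / (2! × 12!)
         = 91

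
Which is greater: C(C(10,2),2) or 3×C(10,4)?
C(C(10,2),2)

Solution: C(C(10,2),2)=990, 3×C(10,4)=630.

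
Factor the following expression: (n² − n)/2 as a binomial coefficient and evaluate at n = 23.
C(n,2); C(23,2) = 253

(n² − n)/2 = n(n−1)/2 = C(n,2). At n = 23: C(23,2) = 253.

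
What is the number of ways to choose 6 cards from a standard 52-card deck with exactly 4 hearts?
529,815

Explanation: 13 hearts and 39 non-hearts: C(13,4) × C(39,2) = 715 × 741 = 529,815.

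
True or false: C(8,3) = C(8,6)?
False

C(8,3) = 56 but C(8,6) = 28; symmetry gives C(8,3) = C(8,5), not C(8,6).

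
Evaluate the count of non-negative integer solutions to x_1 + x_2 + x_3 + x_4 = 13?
560
C(13+4-1, 4-1) = 560.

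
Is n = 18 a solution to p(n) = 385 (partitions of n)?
Yes

Working:
Pentagonal recurrence p(n) = p(n−1) + p(n−2) − p(n−5) − p(n−7) + …: p(18) = p(17) + p(16) − p(13) − p(11) + p(6) + p(3) = 297 + 231 − 101 − 56 + 11 + 3 = 385, which equals 385.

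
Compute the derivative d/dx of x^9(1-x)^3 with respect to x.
Product rule: 9x^{8}(1-x)^{3} + x^9·(-3)(1-x)^{2}.
Final answer: 9x^8(1-x)^3 - 3x^9(1-x)^2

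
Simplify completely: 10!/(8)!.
90

Reasoning: This equals 10×9 = 90.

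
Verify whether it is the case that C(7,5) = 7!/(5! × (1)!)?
The correct denominator is 5!×2!, giving C(7,5) = 21; the stated RHS is 7!/(5!×1!) = 42 ≠ 21, so the statement does not hold.

Answer: False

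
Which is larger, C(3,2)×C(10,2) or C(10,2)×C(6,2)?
C(10,2)×C(6,2)

Reasoning: C(3,2)×C(10,2)=135, C(10,2)×C(6,2)=675.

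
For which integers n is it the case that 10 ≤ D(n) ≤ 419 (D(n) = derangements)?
5, 6

Working:
Using D(n) = (n−1)[D(n−1) + D(n−2)] with D(1)=0, D(2)=1: D(4)=9; D(5)=44; D(6)=265; D(7)=1,854. So valid n = 5, 6.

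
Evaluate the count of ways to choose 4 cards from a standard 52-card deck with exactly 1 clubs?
118,807

Solution: 13 clubs and 39 non-clubs: C(13,1) × C(39,3) = 13 × 9139 = 118,807.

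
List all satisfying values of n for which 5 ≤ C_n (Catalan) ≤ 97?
C_2=2; C_3=5; C_4=14; C_5=42; C_6=132. So valid n = 3, 4, 5.
Final answer: 3, 4, 5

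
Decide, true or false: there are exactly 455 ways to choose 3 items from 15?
True

Reasoning: C(15,3) = 455.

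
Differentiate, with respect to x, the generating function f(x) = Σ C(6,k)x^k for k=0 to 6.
Term-by-term differentiation gives Σ k·C(6,k)x^{k-1} for k=1 to 6.
Final answer: Σ k·C(6,k)x^(k-1) for k=1 to 6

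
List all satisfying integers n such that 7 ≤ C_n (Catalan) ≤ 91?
C_3=5; C_4=14; C_5=42; C_6=132. So valid n = 4, 5.
Final answer: 4, 5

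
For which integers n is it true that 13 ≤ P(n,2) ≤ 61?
5, 6, 7, 8
P(4,2)=12; P(5,2)=20; P(6,2)=30; P(7,2)=42; P(8,2)=56; P(9,2)=72. So valid n = 5, 6, 7, 8.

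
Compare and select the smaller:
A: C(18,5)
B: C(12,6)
B
A=C(18,5)=8,568, B=C(12,6)=924.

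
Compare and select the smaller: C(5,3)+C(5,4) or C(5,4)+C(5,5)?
C(5,4)+C(5,5)

Reasoning: First=15, Second=6.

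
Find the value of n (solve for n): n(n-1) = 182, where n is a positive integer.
14

n² − n − 182 = 0, so n = (1 ± √(1 + 4·182))/2 = (1 ± √729)/2 = (1 ± 27)/2, i.e. n = 14 or n = -13. Taking the positive root, n = 14 (check: 14×13 = 182).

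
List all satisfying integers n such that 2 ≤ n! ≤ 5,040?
2, 3, 4, 5, 6, 7
n! is strictly increasing; 2! = 2 and 7! = 5,040, so valid n = 2, 3, 4, 5, 6, 7.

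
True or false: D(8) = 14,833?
True

Derangements of 8 elements: D(8) = (8-1)·[D(7) + D(6)] = 7·[1,854 + 265] = 14,833.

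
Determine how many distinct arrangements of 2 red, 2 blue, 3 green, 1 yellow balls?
1,680

Reasoning: Multinomial: 8!/(2! × 2! × 3! × 1!) = 1,680.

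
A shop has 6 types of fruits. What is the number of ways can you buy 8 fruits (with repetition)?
1,287

Stars and bars: C(8+6-1, 8) = C(13, 8) = 1,287.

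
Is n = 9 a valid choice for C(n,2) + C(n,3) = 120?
Yes

Solution: C(9,2) + C(9,3) = 36 + 84 = 120, which equals 120.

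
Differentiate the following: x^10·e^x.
(10x^9 + x^10)e^x

Explanation: Product rule: d/dx[x^10]·e^x + x^10·d/dx[e^x] = 10x^{9}e^x + x^10e^x.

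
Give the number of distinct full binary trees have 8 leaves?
429

Using the Catalan number formula: C_n = C(2n, n) / (n+1)
C_7 = C(14, 7) / (7+1)
     = 3432 / 8
     = 429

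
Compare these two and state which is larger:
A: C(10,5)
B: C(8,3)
A

Working:
A=C(10,5)=252, B=C(8,3)=56.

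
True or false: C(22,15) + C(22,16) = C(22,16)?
False

Working:
Pascal's identity gives C(23,16) = 245,157, whereas C(22,16) = 74,613.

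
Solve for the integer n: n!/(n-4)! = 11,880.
n!/(n-4)! = n×(n-1)×(n-2)×(n-3), a product of 4 consecutive integers ≈ (n−1.5)^4. 11,880^(1/4) + 1.5 ≈ 11.9; check n = 12: 12×11×10×9 = 11,880 ✓. So n = 12.

Answer: 12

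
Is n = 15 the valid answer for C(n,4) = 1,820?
No

Explanation: C(15,4) = 15·14·13·12/4! = 32,760/24 = 1,365, which does not equal 1,820.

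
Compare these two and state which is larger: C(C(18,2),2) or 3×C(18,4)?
C(C(18,2),2)

Solution: C(C(18,2),2)=11,628, 3×C(18,4)=9,180.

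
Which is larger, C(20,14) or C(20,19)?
C(20,14)=38,760, C(20,19)=20.
Final answer: C(20,14)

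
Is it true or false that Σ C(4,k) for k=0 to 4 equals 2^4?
True

Reasoning: Binomial theorem: Σ C(4,k) = (1+1)^4 = 2^4 = 16; RHS 2^4 = 16.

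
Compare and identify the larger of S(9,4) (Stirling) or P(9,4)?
S(9,4) = 4·S(8,4) + S(8,3) = 4·1,701 + 966 = 7,770; P(9,4) = 3,024.
Final answer: S(9,4)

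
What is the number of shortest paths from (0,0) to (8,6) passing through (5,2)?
735

Explanation: To (5,2): C(7,5)=21. From there: C(7,3)=35. Total: 735.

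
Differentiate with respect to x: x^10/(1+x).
(10x^9(1+x) - x^10)/(1+x)²

Working:
Quotient rule: [10x^{9}(1+x) - x^10]/(1+x)².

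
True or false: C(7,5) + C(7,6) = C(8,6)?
True

Pascal's identity C(n,k) + C(n,k+1) = C(n+1,k+1): 21 + 7 = 28 = C(8,6).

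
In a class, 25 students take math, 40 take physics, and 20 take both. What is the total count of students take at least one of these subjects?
45
|A∪B| = |A|+|B|-|A∩B| = 25+40-20 = 45.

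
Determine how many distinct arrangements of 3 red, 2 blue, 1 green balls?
60

Solution: Multinomial: 6!/(3! × 2! × 1!) = 60.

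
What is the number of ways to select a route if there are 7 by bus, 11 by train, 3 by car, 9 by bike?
By the addition principle: 7 + 11 + 3 + 9 = 30.

Answer: 30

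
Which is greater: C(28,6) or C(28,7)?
C(28,7)

Solution: C(28,6)=376,740, C(28,7)=1,184,040.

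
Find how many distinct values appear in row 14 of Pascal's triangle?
8

Working:
Row 14 has entries C(14,0)..C(14,14); by symmetry C(14,k)=C(14,14-k), giving 8 distinct values.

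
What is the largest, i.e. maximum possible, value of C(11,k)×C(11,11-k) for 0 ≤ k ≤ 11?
213,444

Reasoning: C(11,k)·C(11,11-k) = C(11,k)², maximised at the centre k = 5: C(11,5)² = 213,444.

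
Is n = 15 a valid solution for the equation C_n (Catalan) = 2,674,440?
C_15 = C(30,15)/(15+1) = 155,117,520/16 = 9,694,845, which does not equal 2,674,440.

Answer: No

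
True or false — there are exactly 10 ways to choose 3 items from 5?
True

Working:
C(5,3) = 10.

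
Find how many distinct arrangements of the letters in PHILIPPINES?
1,108,800
Word has 11 letters (P=3, H=1, I=3, L=1, N=1, E=1, S=1). Arrangements: 11!/Π(k!) = 1,108,800.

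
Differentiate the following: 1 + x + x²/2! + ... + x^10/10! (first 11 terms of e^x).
Differentiating term by term gives the first 10 terms of e^x.

Answer: 1 + x + x²/2! + ... + x^9/9!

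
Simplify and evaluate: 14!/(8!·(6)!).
This is C(14,8) = 3,003.
Final answer: 3,003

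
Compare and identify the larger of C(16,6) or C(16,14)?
C(16,6)=8,008, C(16,14)=120.
Final answer: C(16,6)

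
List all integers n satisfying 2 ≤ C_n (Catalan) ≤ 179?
2, 3, 4, 5, 6

Reasoning: C_1=1; C_2=2; C_3=5; C_4=14; C_5=42; C_6=132; C_7=429. So valid n = 2, 3, 4, 5, 6.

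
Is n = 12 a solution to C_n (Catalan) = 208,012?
Yes

Explanation: C_12 = C(24,12)/(12+1) = 2,704,156/13 = 208,012, which equals 208,012.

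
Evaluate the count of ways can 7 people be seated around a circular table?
720

Solution: Circular arrangements: (7-1)! = 720.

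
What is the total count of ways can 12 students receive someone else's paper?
176,214,841

Solution: Using D(n) = (n-1)[D(n-1) + D(n-2)]:
D(12) = (12-1) × [D(11) + D(10)]
      = 11 × [14684570 + 1334961]
      = 11 × 16019531
      = 176,214,841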